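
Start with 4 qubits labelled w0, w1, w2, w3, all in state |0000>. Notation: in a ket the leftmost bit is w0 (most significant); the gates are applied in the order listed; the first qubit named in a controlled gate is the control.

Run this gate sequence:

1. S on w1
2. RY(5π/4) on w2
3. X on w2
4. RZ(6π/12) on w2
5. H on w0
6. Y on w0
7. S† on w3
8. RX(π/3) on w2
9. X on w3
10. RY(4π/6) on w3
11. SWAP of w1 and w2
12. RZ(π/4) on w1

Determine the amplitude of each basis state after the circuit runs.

The final amplitudes are (-sqrt(12 - 6*sqrt(2))/16 + 3*sqrt(2*sqrt(2) + 4)/16)*exp(I*pi/8) on |0000>, (-sqrt(6*sqrt(2) + 12)/16 + sqrt(4 - 2*sqrt(2))/16)*exp(I*pi/8) on |0001>, 0 on |0010>, 0 on |0011>, (-sqrt(6*sqrt(2) + 12)/16 - 3*sqrt(4 - 2*sqrt(2))/16)*exp(7*I*pi/8) on |0100>, (sqrt(12 - 6*sqrt(2))/16 + sqrt(2*sqrt(2) + 4)/16)*exp(7*I*pi/8) on |0101>, 0 on |0110>, 0 on |0111>, (-3*sqrt(2*sqrt(2) + 4)/16 + sqrt(12 - 6*sqrt(2))/16)*exp(I*pi/8) on |1000>, (-sqrt(4 - 2*sqrt(2))/16 + sqrt(6*sqrt(2) + 12)/16)*exp(I*pi/8) on |1001>, 0 on |1010>, 0 on |1011>, (3*sqrt(4 - 2*sqrt(2))/16 + sqrt(6*sqrt(2) + 12)/16)*exp(7*I*pi/8) on |1100>, (-sqrt(2*sqrt(2) + 4)/16 - sqrt(12 - 6*sqrt(2))/16)*exp(7*I*pi/8) on |1101>, 0 on |1110>, 0 on |1111>.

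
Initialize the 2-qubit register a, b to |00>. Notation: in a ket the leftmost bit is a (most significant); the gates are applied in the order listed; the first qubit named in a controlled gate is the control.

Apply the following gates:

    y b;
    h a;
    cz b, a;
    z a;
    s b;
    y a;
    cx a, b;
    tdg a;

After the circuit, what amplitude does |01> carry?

The final state's coefficient on |01> equals sqrt(2)*I/2.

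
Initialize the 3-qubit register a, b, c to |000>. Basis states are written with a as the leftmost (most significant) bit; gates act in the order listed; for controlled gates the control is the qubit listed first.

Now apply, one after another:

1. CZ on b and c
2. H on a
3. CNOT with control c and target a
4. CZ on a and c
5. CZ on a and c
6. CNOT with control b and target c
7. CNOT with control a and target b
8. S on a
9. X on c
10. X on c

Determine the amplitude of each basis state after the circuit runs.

The final amplitudes are sqrt(2)/2 on |000>, sqrt(2)*I/2 on |110>, and 0 on every other basis state. Key observation: the block from step 9 through step 10 cancels to the identity and can be dropped.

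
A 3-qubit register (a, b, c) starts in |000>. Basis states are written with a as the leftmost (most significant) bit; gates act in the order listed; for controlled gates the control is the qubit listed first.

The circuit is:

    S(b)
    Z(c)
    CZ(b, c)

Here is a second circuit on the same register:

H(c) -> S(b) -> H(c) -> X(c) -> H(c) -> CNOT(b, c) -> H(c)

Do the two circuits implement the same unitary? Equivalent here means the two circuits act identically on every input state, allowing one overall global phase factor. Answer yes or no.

No: there is an input state on which the two circuits produce genuinely different outputs (not merely differing by a phase).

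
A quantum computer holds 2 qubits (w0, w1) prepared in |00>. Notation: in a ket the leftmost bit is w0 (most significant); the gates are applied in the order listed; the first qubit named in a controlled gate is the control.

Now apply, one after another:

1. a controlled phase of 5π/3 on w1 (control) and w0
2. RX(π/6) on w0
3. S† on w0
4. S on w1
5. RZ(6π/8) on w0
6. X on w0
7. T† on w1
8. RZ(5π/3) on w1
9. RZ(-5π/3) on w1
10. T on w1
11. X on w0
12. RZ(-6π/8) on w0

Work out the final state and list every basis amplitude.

The resulting statevector has amplitude sqrt(2)/4 + sqrt(6)/4 on |00>, 0 on |01>, -sqrt(6)/4 + sqrt(2)/4 on |10>, 0 on |11>. Key observation: the block from step 5 through step 12 cancels to the identity and can be dropped.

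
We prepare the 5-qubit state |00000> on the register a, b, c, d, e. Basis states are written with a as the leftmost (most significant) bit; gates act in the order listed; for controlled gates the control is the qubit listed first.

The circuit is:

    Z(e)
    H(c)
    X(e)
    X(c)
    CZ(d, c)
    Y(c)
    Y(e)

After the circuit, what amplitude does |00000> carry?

The amplitude on |00000> is -sqrt(2)/2.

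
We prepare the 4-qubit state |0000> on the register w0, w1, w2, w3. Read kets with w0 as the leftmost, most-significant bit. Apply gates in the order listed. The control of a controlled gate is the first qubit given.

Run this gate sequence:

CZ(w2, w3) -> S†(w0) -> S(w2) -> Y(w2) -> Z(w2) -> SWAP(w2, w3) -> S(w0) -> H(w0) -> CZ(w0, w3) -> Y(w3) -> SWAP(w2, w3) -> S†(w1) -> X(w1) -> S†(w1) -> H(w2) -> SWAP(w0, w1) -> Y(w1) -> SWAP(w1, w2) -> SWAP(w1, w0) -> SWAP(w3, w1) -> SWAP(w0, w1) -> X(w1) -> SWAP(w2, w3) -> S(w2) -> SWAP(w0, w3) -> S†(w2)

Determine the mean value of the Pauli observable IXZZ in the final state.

The observable IXZZ averages to -1.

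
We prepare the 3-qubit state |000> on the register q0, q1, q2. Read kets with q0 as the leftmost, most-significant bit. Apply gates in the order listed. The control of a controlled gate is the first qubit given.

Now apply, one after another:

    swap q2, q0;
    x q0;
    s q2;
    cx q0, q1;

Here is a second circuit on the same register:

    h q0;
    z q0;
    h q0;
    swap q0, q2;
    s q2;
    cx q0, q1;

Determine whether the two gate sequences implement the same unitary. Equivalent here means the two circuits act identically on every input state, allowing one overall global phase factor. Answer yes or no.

No: there is an input state on which the two circuits produce genuinely different outputs (not merely differing by a phase).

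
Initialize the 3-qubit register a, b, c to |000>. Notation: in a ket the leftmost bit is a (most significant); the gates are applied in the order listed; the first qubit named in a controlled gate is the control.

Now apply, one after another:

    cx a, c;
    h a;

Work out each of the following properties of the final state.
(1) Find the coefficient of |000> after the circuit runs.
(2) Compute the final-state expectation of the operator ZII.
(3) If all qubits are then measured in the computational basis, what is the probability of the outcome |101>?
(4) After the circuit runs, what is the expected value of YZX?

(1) The amplitude on |000> is sqrt(2)/2.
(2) In the final state, ZII has expectation 0.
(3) The probability of measuring |101> is 0.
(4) The expectation value of YZX is 0.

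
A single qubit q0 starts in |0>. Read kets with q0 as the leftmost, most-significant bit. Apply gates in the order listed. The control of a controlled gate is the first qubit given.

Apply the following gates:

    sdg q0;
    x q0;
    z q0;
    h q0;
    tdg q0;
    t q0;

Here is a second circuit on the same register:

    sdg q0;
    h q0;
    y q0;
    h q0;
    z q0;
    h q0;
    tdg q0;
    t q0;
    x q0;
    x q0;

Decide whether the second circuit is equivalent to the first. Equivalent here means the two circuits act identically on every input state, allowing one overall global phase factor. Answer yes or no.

No: there is an input state on which the two circuits produce genuinely different outputs (not merely differing by a phase).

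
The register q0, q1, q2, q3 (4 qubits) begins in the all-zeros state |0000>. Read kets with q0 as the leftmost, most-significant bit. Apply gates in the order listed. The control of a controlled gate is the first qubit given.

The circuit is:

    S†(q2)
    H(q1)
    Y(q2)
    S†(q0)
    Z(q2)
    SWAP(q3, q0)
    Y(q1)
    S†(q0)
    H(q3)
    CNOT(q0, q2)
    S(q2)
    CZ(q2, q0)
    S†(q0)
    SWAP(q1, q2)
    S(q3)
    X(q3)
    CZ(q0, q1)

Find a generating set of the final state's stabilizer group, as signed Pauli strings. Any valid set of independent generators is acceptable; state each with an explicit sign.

The final state is stabilized by the group generated by -IIXI, -IIIY, +ZIII, -IZII; other independent generating sets are equally valid.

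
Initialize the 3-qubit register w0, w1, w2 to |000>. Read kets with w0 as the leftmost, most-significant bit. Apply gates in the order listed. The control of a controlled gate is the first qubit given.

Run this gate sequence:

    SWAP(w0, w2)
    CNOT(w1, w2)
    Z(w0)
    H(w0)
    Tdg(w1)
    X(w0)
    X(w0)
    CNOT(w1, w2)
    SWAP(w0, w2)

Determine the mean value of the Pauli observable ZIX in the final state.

The expectation value of ZIX is 1.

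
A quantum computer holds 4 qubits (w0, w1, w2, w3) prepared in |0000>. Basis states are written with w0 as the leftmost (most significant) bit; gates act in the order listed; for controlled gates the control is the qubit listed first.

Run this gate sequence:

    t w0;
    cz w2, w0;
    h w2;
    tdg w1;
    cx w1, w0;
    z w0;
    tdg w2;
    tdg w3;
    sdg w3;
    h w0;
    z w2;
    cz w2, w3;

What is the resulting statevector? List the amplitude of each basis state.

The resulting statevector has amplitude 1/2 on |0000>, exp(3*I*pi/4)/2 on |0010>, 1/2 on |1000>, exp(3*I*pi/4)/2 on |1010>, and 0 on every other basis state.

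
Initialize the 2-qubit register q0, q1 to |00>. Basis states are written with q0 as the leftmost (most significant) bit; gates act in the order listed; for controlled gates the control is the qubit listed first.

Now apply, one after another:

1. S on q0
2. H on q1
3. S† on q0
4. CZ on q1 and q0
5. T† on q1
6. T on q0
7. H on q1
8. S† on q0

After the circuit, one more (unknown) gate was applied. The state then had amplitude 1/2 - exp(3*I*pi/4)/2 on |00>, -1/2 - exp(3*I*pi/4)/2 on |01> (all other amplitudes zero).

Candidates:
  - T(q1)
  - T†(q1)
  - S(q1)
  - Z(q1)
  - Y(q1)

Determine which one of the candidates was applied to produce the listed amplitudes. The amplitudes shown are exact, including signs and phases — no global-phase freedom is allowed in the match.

It was Z(q1) that produced the state shown.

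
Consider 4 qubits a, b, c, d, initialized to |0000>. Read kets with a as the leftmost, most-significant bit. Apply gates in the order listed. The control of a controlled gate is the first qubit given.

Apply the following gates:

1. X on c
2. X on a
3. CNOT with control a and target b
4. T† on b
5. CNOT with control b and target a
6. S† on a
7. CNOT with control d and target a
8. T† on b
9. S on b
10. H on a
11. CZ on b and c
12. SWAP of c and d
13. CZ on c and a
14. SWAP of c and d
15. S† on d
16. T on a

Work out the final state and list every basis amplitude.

The resulting statevector has amplitude -sqrt(2)/2 on |0110>, -sqrt(2)*exp(I*pi/4)/2 on |1110>, and 0 on every other basis state.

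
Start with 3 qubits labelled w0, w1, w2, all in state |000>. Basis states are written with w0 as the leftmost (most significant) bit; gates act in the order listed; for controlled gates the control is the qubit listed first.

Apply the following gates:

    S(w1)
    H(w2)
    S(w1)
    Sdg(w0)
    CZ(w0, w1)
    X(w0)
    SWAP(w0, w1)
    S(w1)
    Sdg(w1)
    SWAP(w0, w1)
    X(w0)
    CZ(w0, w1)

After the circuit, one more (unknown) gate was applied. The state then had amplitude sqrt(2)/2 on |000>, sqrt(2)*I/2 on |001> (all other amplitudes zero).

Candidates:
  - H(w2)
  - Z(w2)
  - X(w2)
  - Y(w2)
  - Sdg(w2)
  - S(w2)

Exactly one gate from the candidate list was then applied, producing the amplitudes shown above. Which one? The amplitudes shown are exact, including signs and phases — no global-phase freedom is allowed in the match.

The applied gate was S(w2).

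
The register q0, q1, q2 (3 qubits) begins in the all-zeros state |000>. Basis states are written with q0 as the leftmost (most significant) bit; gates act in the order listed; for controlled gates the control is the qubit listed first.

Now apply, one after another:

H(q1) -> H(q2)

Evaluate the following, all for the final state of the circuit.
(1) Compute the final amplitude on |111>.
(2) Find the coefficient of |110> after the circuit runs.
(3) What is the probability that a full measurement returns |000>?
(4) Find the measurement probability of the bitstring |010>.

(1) The amplitude on |111> is 0.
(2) The final state's coefficient on |110> equals 0.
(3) A full measurement returns |000> with probability 1/4.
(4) The probability of measuring |010> is 1/4.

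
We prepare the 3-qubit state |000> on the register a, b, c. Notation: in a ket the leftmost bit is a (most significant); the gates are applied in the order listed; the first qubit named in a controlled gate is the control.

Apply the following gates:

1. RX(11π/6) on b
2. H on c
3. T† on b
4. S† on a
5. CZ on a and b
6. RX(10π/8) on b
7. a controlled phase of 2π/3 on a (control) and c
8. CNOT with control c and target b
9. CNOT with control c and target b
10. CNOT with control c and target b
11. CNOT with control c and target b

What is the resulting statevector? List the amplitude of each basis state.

The resulting statevector has amplitude (-sqrt(sqrt(2) + 2) + sqrt(3)*sqrt(sqrt(2) + 2) - (1 + sqrt(3))*sqrt(2 - sqrt(2))*exp(I*pi/4))*exp(3*I*pi/4)/8 on |000>, (-sqrt(sqrt(2) + 2) + sqrt(3)*sqrt(sqrt(2) + 2) - (1 + sqrt(3))*sqrt(2 - sqrt(2))*exp(I*pi/4))*exp(3*I*pi/4)/8 on |001>, -sqrt(2 - sqrt(2))*exp(I*pi/4)/8 + sqrt(6 - 3*sqrt(2))*exp(I*pi/4)/8 + I*sqrt(sqrt(2) + 2)/8 + I*sqrt(3*sqrt(2) + 6)/8 on |010>, -sqrt(2 - sqrt(2))*exp(I*pi/4)/8 + sqrt(6 - 3*sqrt(2))*exp(I*pi/4)/8 + I*sqrt(sqrt(2) + 2)/8 + I*sqrt(3*sqrt(2) + 6)/8 on |011>, 0 on |100>, 0 on |101>, 0 on |110>, 0 on |111>. Key observation: steps 8-11 multiply out to the identity, so the circuit reduces to the remaining gates.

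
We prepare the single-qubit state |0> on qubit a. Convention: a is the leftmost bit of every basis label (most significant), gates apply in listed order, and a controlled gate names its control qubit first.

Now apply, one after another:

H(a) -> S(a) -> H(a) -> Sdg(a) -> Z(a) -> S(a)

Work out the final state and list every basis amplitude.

After the circuit, the state carries amplitude 1/2 + I/2 on |0>, -1/2 + I/2 on |1>.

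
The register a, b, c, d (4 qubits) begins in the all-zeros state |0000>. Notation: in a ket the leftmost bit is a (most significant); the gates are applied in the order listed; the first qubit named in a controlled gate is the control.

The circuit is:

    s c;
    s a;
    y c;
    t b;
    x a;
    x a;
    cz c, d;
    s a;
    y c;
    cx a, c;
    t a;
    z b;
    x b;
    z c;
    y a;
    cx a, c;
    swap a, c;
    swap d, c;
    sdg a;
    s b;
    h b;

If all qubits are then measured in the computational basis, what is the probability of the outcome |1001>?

Outcome |1001> occurs with probability 1/2. Key observation: gates 5-6 undo each other exactly, leaving only the rest of the circuit to track.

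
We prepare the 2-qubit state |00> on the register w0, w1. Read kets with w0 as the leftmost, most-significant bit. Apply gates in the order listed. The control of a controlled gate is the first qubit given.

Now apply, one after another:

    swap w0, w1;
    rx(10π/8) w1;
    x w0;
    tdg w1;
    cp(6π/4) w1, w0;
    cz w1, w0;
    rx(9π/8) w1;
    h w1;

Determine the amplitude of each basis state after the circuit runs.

After the circuit, the state carries amplitude 0 on |00>, 0 on |01>, sqrt(2)*sqrt(1/2 - sqrt(2)/4)*cos(7*pi/16)/2 - sqrt(2)*I*sqrt(sqrt(2)/4 + 1/2)*exp(-I*pi/4)*sin(7*pi/16)/2 - sqrt(2)*sqrt(sqrt(2)/4 + 1/2)*exp(-I*pi/4)*cos(7*pi/16)/2 + sqrt(2)*I*sqrt(1/2 - sqrt(2)/4)*sin(7*pi/16)/2 on |10>, sqrt(2)*sqrt(1/2 - sqrt(2)/4)*cos(7*pi/16)/2 - sqrt(2)*I*sqrt(sqrt(2)/4 + 1/2)*exp(-I*pi/4)*sin(7*pi/16)/2 - sqrt(2)*I*sqrt(1/2 - sqrt(2)/4)*sin(7*pi/16)/2 + sqrt(2)*sqrt(sqrt(2)/4 + 1/2)*exp(-I*pi/4)*cos(7*pi/16)/2 on |11>.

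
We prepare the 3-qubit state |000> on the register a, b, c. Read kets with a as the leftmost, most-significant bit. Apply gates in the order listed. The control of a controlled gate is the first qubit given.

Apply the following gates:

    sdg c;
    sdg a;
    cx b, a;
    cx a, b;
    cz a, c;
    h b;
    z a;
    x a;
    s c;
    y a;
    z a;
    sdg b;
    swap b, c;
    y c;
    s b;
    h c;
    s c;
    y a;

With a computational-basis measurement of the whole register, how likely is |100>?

A full measurement returns |100> with probability 1/2.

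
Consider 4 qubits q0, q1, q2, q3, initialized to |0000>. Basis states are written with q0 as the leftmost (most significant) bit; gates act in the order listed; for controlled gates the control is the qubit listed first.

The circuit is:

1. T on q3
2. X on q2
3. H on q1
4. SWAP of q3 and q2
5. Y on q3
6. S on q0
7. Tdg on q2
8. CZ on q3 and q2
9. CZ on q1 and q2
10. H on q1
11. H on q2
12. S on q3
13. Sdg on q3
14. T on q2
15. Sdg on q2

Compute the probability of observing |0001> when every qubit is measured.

Outcome |0001> occurs with probability 0. Key observation: steps 12-13 multiply out to the identity, so the circuit reduces to the remaining gates.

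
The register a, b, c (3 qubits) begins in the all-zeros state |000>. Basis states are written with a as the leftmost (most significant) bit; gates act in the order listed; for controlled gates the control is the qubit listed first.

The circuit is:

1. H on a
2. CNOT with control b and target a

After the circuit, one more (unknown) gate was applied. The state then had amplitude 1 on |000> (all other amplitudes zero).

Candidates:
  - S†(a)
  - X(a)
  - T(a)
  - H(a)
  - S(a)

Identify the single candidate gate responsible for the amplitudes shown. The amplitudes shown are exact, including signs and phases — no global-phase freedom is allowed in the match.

The unique candidate consistent with the amplitudes is H(a).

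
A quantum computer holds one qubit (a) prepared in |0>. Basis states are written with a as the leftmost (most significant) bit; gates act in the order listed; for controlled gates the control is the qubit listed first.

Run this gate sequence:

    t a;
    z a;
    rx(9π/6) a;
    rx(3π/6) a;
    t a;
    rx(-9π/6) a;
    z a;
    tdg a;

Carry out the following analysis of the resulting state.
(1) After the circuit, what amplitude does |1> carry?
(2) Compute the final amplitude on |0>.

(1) The final state's coefficient on |1> equals sqrt(2)*exp(I*pi/4)/2.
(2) |0> carries amplitude sqrt(2)/2 in the final state.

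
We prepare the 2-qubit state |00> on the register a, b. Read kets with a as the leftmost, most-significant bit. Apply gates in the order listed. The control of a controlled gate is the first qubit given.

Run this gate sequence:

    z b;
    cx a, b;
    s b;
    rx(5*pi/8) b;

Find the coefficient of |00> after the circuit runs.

|00> carries amplitude cos(5*pi/16) in the final state.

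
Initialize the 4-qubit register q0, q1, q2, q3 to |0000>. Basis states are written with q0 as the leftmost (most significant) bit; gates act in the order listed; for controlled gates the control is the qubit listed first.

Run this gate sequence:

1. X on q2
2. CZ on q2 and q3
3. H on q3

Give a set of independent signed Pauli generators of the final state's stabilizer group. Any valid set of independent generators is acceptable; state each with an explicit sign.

The final state is stabilized by the group generated by +IIIX, +ZIII, +IZII, -IIZI; other independent generating sets are equally valid.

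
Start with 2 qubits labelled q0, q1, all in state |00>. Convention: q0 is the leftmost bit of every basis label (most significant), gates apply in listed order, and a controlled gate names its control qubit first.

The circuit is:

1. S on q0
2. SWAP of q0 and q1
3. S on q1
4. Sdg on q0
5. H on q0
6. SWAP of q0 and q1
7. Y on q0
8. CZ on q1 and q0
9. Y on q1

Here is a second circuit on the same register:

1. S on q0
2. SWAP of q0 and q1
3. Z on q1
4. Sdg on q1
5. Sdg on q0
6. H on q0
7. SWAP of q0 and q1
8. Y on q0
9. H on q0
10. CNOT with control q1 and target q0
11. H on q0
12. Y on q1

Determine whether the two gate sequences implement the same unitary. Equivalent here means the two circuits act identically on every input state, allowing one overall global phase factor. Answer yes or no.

Yes — the two circuits implement the same unitary up to a global phase.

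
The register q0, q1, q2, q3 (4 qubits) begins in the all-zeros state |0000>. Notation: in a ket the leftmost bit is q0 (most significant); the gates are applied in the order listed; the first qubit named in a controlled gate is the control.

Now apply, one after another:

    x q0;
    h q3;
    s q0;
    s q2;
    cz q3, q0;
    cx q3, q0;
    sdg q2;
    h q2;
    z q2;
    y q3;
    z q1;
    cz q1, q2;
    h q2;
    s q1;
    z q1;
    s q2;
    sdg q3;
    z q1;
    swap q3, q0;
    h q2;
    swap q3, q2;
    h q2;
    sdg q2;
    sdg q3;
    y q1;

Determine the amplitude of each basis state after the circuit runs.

After the circuit, the state carries amplitude 0 on |0000>, 0 on |0001>, 0 on |0010>, 0 on |0011>, sqrt(2)/4 on |0100>, sqrt(2)*I/4 on |0101>, -sqrt(2)*I/4 on |0110>, sqrt(2)/4 on |0111>, 0 on |1000>, 0 on |1001>, 0 on |1010>, 0 on |1011>, -sqrt(2)*I/4 on |1100>, sqrt(2)/4 on |1101>, sqrt(2)/4 on |1110>, sqrt(2)*I/4 on |1111>.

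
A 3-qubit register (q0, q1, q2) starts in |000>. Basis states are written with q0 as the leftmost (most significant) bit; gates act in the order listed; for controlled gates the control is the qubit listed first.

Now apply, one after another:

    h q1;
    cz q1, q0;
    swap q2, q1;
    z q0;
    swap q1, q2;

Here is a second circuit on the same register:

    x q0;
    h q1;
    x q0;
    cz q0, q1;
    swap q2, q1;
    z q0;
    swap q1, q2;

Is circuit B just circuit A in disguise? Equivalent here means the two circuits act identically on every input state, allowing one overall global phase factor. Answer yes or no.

Yes, they are equivalent — the unitaries differ by at most a global phase.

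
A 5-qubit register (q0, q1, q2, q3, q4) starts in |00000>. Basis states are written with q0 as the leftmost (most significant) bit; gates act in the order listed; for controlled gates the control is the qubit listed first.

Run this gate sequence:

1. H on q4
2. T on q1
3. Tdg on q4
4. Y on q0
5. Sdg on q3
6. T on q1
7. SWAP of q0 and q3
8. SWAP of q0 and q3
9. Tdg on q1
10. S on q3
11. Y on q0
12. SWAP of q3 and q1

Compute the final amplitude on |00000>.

The final state's coefficient on |00000> equals sqrt(2)/2. Key observation: the block from step 4 through step 11 cancels to the identity and can be dropped.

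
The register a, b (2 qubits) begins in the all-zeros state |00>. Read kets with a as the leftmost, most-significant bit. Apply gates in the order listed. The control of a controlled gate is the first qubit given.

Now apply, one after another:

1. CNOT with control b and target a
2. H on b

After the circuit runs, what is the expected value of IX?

The observable IX averages to 1.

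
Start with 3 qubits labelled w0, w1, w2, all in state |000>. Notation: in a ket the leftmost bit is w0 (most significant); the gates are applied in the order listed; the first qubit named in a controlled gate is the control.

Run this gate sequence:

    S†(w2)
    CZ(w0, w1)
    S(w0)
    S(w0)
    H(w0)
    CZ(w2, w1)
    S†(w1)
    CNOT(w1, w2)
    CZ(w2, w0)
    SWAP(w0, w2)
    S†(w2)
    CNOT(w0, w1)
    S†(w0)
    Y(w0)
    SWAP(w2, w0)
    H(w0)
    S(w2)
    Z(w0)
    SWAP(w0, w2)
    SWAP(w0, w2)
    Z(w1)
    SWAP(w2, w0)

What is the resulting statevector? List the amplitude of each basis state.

After the circuit, the state carries amplitude -1/2 + I/2 on |100>, 1/2 + I/2 on |101>, and 0 on every other basis state. Key observation: steps 19-20 multiply out to the identity, so the circuit reduces to the remaining gates.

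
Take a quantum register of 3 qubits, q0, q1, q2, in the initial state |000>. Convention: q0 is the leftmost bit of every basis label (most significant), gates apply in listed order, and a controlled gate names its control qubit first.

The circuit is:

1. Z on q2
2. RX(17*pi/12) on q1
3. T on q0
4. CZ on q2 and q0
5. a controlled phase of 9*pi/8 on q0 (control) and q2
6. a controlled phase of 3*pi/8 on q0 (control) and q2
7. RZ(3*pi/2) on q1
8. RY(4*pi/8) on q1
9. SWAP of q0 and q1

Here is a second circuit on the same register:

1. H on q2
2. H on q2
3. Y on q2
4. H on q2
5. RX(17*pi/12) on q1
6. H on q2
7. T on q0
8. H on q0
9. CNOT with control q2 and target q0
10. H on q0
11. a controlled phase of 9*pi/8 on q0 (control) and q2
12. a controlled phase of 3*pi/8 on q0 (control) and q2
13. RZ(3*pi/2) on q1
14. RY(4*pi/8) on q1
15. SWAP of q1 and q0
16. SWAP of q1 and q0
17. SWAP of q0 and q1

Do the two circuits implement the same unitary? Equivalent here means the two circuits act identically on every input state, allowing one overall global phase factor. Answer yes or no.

No — the two circuits implement different unitaries, even allowing a global phase.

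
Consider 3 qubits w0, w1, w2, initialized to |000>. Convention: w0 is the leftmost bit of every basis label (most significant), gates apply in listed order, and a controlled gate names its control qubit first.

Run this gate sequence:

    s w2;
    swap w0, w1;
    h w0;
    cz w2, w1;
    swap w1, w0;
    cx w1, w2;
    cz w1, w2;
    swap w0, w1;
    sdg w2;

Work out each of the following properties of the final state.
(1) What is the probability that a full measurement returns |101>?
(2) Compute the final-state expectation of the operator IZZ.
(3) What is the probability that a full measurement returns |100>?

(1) A full measurement returns |101> with probability 1/2.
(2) In the final state, IZZ has expectation 0.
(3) The probability of measuring |100> is 0.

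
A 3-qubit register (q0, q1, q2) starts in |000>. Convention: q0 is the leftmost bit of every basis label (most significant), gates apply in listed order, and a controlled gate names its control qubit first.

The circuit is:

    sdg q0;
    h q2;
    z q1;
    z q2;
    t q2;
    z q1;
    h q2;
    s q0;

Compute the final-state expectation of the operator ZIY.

The expectation value of ZIY is sqrt(2)/2.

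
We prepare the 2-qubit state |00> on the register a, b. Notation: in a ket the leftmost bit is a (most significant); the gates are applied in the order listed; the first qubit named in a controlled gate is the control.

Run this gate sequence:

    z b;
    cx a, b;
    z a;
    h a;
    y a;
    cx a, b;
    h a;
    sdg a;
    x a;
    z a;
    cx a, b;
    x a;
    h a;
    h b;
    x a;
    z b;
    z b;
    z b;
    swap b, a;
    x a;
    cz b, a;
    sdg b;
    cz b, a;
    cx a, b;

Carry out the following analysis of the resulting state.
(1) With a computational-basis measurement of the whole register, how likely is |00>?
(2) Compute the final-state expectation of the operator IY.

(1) Outcome |00> occurs with probability 1/4.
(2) The observable IY averages to -1.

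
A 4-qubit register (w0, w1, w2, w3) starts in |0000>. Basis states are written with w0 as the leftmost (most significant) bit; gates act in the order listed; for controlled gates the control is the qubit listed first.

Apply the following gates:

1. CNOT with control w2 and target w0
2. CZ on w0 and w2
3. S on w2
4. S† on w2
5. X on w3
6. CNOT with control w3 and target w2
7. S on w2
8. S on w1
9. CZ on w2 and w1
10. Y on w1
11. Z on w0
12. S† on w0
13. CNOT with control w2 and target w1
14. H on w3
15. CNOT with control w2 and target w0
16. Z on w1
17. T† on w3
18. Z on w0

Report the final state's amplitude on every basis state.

The final amplitudes are sqrt(2)/2 on |1010>, sqrt(2)*exp(3*I*pi/4)/2 on |1011>, and 0 on every other basis state.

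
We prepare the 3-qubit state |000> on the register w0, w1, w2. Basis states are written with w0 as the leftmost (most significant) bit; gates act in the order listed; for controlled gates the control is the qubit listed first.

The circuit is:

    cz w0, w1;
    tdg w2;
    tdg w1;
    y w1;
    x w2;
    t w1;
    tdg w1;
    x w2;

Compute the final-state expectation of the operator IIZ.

The observable IIZ averages to 1. Key observation: steps 5-8 multiply out to the identity, so the circuit reduces to the remaining gates.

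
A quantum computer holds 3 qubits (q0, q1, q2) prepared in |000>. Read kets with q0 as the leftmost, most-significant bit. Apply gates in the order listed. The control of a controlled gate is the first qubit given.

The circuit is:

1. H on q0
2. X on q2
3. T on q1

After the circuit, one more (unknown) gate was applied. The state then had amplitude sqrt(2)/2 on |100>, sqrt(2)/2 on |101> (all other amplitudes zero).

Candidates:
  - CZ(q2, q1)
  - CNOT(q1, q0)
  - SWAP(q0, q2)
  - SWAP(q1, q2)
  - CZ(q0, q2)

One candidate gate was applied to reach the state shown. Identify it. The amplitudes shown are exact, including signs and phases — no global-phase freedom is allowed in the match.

The applied gate was SWAP(q0, q2).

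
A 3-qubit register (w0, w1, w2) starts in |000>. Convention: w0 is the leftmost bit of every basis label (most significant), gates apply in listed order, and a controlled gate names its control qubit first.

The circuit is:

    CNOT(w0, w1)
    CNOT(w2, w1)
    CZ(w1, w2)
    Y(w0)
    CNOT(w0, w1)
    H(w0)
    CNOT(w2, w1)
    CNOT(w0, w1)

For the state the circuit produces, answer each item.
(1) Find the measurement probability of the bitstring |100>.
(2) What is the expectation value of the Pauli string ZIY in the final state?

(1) Outcome |100> occurs with probability 1/2.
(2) The observable ZIY averages to 0.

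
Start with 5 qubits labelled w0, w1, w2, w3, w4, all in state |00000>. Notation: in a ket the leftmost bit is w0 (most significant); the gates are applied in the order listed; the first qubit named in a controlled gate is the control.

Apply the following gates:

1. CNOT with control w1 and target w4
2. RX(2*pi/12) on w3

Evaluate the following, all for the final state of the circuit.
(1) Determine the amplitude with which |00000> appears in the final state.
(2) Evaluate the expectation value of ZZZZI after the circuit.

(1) |00000> carries amplitude sqrt(2)/4 + sqrt(6)/4 in the final state.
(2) In the final state, ZZZZI has expectation sqrt(3)/2.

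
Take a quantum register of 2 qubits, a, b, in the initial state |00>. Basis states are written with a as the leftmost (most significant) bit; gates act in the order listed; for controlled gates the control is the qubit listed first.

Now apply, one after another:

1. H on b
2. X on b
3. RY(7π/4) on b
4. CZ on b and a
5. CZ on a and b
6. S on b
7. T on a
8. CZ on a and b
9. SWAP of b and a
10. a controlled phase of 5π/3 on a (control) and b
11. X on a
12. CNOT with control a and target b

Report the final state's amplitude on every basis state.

After the circuit, the state carries amplitude -sqrt(2)*I*sqrt(sqrt(2) + 2)/4 + sqrt(2)*I*sqrt(2 - sqrt(2))/4 on |00>, 0 on |01>, 0 on |10>, sqrt(2)*(-sqrt(sqrt(2) + 2) - sqrt(2 - sqrt(2)))/4 on |11>.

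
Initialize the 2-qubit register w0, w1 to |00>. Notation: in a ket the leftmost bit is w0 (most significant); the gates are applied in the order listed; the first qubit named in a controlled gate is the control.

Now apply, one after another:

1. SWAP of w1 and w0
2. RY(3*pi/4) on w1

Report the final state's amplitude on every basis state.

After the circuit, the state carries amplitude sqrt(2 - sqrt(2))/2 on |00>, sqrt(sqrt(2) + 2)/2 on |01>, 0 on |10>, 0 on |11>.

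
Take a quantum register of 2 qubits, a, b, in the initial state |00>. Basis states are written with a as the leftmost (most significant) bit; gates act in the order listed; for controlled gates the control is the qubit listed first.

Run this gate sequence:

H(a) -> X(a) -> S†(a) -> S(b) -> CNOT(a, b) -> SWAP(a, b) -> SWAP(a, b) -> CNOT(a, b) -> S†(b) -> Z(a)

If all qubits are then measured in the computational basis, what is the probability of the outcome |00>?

The probability of measuring |00> is 1/2. Key observation: gates 4-9 undo each other exactly, leaving only the rest of the circuit to track.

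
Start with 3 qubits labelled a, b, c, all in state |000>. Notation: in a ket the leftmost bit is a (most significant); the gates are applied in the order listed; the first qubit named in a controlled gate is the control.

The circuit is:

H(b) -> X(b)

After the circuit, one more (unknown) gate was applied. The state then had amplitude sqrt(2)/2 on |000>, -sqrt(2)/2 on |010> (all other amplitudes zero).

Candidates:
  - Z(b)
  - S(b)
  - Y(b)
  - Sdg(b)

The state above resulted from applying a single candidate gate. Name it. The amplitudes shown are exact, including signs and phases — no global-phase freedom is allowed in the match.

It was Z(b) that produced the state shown.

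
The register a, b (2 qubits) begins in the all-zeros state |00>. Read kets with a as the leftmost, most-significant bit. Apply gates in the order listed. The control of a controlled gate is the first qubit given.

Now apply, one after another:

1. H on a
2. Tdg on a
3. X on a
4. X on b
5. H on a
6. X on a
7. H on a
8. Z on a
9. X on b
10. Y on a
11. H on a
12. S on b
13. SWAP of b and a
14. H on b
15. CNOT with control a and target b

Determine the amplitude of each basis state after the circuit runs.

After the circuit, the state carries amplitude -sqrt(2)*I/2 on |00>, sqrt(2)*exp(I*pi/4)/2 on |01>, 0 on |10>, 0 on |11>. Key observation: the block from step 5 through step 8 cancels to the identity and can be dropped.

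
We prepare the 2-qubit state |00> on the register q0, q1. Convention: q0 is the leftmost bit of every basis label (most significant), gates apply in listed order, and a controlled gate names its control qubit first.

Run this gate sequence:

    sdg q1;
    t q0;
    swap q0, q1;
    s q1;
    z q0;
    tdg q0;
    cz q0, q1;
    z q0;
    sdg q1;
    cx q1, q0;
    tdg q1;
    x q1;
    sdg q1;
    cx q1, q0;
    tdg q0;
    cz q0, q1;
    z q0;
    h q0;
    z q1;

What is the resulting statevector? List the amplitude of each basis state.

The final amplitudes are 0 on |00>, sqrt(2)*exp(I*pi/4)/2 on |01>, 0 on |10>, -sqrt(2)*exp(I*pi/4)/2 on |11>.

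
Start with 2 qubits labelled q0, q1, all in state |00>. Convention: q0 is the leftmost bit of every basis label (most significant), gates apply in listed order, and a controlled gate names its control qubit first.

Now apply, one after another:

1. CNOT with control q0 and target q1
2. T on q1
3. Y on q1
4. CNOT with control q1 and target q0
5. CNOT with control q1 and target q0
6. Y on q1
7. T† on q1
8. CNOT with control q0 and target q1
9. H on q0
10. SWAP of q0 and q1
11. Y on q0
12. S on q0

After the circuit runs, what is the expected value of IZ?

The expectation value of IZ is 0.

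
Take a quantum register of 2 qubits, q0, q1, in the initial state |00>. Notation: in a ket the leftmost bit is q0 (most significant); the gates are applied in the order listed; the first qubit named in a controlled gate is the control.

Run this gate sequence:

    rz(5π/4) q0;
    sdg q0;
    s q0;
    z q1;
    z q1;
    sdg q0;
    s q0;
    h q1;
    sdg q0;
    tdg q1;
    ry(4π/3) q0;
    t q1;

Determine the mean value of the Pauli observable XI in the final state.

In the final state, XI has expectation -sqrt(3)/2. Key observation: steps 2-7 multiply out to the identity, so the circuit reduces to the remaining gates.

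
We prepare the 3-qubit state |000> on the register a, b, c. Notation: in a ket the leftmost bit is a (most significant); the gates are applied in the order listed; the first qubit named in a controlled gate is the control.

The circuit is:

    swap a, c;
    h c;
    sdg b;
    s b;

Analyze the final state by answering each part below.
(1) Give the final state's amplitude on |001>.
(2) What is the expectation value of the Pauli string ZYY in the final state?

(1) The final state's coefficient on |001> equals sqrt(2)/2.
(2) In the final state, ZYY has expectation 0.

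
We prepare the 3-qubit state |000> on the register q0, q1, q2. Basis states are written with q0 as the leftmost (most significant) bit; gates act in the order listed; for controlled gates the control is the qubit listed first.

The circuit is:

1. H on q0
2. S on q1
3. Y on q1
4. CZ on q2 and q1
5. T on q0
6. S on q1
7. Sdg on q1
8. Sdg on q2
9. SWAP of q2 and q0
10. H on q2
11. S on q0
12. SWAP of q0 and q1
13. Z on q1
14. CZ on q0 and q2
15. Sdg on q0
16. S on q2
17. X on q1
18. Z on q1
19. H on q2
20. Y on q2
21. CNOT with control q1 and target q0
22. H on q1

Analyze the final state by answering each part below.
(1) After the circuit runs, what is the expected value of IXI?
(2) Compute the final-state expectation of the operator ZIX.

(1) In the final state, IXI has expectation -1. Key observation: steps 6-7 multiply out to the identity, so the circuit reduces to the remaining gates.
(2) The expectation value of ZIX is -sqrt(2)/2.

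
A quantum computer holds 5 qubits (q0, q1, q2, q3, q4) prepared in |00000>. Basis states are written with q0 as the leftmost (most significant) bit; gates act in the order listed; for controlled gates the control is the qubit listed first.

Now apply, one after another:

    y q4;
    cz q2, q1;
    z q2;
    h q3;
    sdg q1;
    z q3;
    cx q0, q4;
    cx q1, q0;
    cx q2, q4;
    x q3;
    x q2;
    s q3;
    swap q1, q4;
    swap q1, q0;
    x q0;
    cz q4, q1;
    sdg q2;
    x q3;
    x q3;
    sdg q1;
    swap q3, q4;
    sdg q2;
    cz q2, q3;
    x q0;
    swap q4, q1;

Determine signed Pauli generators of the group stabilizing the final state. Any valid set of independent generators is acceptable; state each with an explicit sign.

One valid set of independent stabilizer generators is -IYIII, -ZIIII, -IIZII, +IIIZI, +IIIIZ (any independent generating set of the same group is equally correct).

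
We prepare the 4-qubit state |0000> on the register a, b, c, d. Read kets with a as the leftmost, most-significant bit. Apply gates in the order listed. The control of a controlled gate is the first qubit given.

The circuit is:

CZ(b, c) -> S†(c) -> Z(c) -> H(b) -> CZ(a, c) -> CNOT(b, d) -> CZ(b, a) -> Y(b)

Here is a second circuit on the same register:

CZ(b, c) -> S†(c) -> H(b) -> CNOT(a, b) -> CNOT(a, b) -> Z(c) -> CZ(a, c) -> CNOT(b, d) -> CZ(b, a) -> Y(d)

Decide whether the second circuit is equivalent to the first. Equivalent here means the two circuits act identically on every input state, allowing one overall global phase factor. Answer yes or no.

No: there is an input state on which the two circuits produce genuinely different outputs (not merely differing by a phase).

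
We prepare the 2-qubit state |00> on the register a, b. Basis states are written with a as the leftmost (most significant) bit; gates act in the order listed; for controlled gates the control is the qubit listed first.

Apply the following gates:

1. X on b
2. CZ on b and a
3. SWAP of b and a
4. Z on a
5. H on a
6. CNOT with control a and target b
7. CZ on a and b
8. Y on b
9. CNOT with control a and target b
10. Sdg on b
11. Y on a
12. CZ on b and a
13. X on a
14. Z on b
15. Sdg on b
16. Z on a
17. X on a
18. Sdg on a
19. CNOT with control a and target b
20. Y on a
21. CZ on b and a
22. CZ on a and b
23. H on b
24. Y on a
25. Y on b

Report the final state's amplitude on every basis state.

The final amplitudes are -I/2 on |00>, -I/2 on |01>, 1/2 on |10>, -1/2 on |11>.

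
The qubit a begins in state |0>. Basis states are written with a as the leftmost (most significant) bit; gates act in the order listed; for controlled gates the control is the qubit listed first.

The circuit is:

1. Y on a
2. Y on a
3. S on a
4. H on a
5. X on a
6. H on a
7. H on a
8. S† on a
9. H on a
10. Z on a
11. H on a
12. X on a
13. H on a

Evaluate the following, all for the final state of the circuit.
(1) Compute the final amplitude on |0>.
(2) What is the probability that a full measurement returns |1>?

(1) |0> carries amplitude 1/2 - I/2 in the final state.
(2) Outcome |1> occurs with probability 1/2.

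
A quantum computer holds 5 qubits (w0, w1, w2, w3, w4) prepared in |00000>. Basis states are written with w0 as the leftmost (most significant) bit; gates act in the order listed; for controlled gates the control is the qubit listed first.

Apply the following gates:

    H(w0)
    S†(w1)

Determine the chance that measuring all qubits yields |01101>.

Outcome |01101> occurs with probability 0.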